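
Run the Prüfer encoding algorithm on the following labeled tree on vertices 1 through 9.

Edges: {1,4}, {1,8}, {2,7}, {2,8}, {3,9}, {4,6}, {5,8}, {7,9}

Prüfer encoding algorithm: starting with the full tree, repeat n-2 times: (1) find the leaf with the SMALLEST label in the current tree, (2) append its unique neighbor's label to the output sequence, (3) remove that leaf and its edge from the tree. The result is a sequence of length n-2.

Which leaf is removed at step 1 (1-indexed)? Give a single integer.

Step 1: current leaves = {3,5,6}. Remove leaf 3 (neighbor: 9).

Answer: 3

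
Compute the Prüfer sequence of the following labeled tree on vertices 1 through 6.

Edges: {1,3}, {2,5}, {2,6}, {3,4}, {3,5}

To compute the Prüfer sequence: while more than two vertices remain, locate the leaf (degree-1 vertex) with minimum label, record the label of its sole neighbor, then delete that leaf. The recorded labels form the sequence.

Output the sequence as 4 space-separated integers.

Step 1: leaves = {1,4,6}. Remove smallest leaf 1, emit neighbor 3.
Step 2: leaves = {4,6}. Remove smallest leaf 4, emit neighbor 3.
Step 3: leaves = {3,6}. Remove smallest leaf 3, emit neighbor 5.
Step 4: leaves = {5,6}. Remove smallest leaf 5, emit neighbor 2.
Done: 2 vertices remain (2, 6). Sequence = [3 3 5 2]

Answer: 3 3 5 2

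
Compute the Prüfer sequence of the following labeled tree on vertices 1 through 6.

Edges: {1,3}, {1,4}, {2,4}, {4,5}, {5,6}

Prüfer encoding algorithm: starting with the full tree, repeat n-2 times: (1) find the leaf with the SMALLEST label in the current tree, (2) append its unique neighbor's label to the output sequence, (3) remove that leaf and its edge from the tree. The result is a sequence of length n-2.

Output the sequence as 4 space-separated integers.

Step 1: leaves = {2,3,6}. Remove smallest leaf 2, emit neighbor 4.
Step 2: leaves = {3,6}. Remove smallest leaf 3, emit neighbor 1.
Step 3: leaves = {1,6}. Remove smallest leaf 1, emit neighbor 4.
Step 4: leaves = {4,6}. Remove smallest leaf 4, emit neighbor 5.
Done: 2 vertices remain (5, 6). Sequence = [4 1 4 5]

Answer: 4 1 4 5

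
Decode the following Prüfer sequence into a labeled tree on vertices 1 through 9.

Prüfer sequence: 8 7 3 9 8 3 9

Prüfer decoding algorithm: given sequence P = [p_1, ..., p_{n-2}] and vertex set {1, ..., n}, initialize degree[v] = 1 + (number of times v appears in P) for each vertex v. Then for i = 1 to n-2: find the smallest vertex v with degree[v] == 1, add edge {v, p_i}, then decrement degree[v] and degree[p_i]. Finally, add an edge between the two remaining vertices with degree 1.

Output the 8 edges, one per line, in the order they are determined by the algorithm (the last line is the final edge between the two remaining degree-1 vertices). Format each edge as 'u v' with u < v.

Initial degrees: {1:1, 2:1, 3:3, 4:1, 5:1, 6:1, 7:2, 8:3, 9:3}
Step 1: smallest deg-1 vertex = 1, p_1 = 8. Add edge {1,8}. Now deg[1]=0, deg[8]=2.
Step 2: smallest deg-1 vertex = 2, p_2 = 7. Add edge {2,7}. Now deg[2]=0, deg[7]=1.
Step 3: smallest deg-1 vertex = 4, p_3 = 3. Add edge {3,4}. Now deg[4]=0, deg[3]=2.
Step 4: smallest deg-1 vertex = 5, p_4 = 9. Add edge {5,9}. Now deg[5]=0, deg[9]=2.
Step 5: smallest deg-1 vertex = 6, p_5 = 8. Add edge {6,8}. Now deg[6]=0, deg[8]=1.
Step 6: smallest deg-1 vertex = 7, p_6 = 3. Add edge {3,7}. Now deg[7]=0, deg[3]=1.
Step 7: smallest deg-1 vertex = 3, p_7 = 9. Add edge {3,9}. Now deg[3]=0, deg[9]=1.
Final: two remaining deg-1 vertices are 8, 9. Add edge {8,9}.

Answer: 1 8
2 7
3 4
5 9
6 8
3 7
3 9
8 9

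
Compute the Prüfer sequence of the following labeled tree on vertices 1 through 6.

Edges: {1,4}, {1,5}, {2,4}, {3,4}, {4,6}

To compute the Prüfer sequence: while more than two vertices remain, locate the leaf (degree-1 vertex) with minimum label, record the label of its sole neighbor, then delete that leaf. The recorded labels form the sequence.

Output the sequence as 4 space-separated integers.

Step 1: leaves = {2,3,5,6}. Remove smallest leaf 2, emit neighbor 4.
Step 2: leaves = {3,5,6}. Remove smallest leaf 3, emit neighbor 4.
Step 3: leaves = {5,6}. Remove smallest leaf 5, emit neighbor 1.
Step 4: leaves = {1,6}. Remove smallest leaf 1, emit neighbor 4.
Done: 2 vertices remain (4, 6). Sequence = [4 4 1 4]

Answer: 4 4 1 4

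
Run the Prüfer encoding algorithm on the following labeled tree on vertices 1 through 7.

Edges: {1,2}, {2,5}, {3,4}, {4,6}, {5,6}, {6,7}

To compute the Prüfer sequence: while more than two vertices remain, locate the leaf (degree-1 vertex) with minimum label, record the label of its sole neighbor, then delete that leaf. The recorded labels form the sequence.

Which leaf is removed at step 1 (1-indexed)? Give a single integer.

Step 1: current leaves = {1,3,7}. Remove leaf 1 (neighbor: 2).

Answer: 1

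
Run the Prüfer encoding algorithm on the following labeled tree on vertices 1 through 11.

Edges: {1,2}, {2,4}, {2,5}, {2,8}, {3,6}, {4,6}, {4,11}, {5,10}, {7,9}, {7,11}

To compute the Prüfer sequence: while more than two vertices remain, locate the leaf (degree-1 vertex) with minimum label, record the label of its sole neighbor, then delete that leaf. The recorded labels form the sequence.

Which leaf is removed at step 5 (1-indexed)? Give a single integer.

Step 1: current leaves = {1,3,8,9,10}. Remove leaf 1 (neighbor: 2).
Step 2: current leaves = {3,8,9,10}. Remove leaf 3 (neighbor: 6).
Step 3: current leaves = {6,8,9,10}. Remove leaf 6 (neighbor: 4).
Step 4: current leaves = {8,9,10}. Remove leaf 8 (neighbor: 2).
Step 5: current leaves = {9,10}. Remove leaf 9 (neighbor: 7).

Answer: 9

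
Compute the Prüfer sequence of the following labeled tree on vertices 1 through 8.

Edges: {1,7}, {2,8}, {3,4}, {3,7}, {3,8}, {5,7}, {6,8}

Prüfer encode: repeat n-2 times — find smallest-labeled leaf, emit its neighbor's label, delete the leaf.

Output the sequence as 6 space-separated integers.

Answer: 7 8 3 7 8 3

Derivation:
Step 1: leaves = {1,2,4,5,6}. Remove smallest leaf 1, emit neighbor 7.
Step 2: leaves = {2,4,5,6}. Remove smallest leaf 2, emit neighbor 8.
Step 3: leaves = {4,5,6}. Remove smallest leaf 4, emit neighbor 3.
Step 4: leaves = {5,6}. Remove smallest leaf 5, emit neighbor 7.
Step 5: leaves = {6,7}. Remove smallest leaf 6, emit neighbor 8.
Step 6: leaves = {7,8}. Remove smallest leaf 7, emit neighbor 3.
Done: 2 vertices remain (3, 8). Sequence = [7 8 3 7 8 3]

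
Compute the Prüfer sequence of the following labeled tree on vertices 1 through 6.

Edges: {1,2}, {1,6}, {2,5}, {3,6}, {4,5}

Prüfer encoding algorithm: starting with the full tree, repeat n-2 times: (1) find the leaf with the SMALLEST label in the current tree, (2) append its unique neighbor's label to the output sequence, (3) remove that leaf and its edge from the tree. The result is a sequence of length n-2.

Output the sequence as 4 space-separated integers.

Answer: 6 5 2 1

Derivation:
Step 1: leaves = {3,4}. Remove smallest leaf 3, emit neighbor 6.
Step 2: leaves = {4,6}. Remove smallest leaf 4, emit neighbor 5.
Step 3: leaves = {5,6}. Remove smallest leaf 5, emit neighbor 2.
Step 4: leaves = {2,6}. Remove smallest leaf 2, emit neighbor 1.
Done: 2 vertices remain (1, 6). Sequence = [6 5 2 1]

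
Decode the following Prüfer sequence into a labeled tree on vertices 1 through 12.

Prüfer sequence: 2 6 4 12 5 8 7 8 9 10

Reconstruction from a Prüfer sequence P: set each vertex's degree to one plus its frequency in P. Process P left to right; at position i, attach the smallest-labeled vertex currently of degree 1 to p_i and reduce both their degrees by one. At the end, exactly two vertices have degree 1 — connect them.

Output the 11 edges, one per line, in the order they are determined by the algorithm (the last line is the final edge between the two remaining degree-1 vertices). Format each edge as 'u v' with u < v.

Initial degrees: {1:1, 2:2, 3:1, 4:2, 5:2, 6:2, 7:2, 8:3, 9:2, 10:2, 11:1, 12:2}
Step 1: smallest deg-1 vertex = 1, p_1 = 2. Add edge {1,2}. Now deg[1]=0, deg[2]=1.
Step 2: smallest deg-1 vertex = 2, p_2 = 6. Add edge {2,6}. Now deg[2]=0, deg[6]=1.
Step 3: smallest deg-1 vertex = 3, p_3 = 4. Add edge {3,4}. Now deg[3]=0, deg[4]=1.
Step 4: smallest deg-1 vertex = 4, p_4 = 12. Add edge {4,12}. Now deg[4]=0, deg[12]=1.
Step 5: smallest deg-1 vertex = 6, p_5 = 5. Add edge {5,6}. Now deg[6]=0, deg[5]=1.
Step 6: smallest deg-1 vertex = 5, p_6 = 8. Add edge {5,8}. Now deg[5]=0, deg[8]=2.
Step 7: smallest deg-1 vertex = 11, p_7 = 7. Add edge {7,11}. Now deg[11]=0, deg[7]=1.
Step 8: smallest deg-1 vertex = 7, p_8 = 8. Add edge {7,8}. Now deg[7]=0, deg[8]=1.
Step 9: smallest deg-1 vertex = 8, p_9 = 9. Add edge {8,9}. Now deg[8]=0, deg[9]=1.
Step 10: smallest deg-1 vertex = 9, p_10 = 10. Add edge {9,10}. Now deg[9]=0, deg[10]=1.
Final: two remaining deg-1 vertices are 10, 12. Add edge {10,12}.

Answer: 1 2
2 6
3 4
4 12
5 6
5 8
7 11
7 8
8 9
9 10
10 12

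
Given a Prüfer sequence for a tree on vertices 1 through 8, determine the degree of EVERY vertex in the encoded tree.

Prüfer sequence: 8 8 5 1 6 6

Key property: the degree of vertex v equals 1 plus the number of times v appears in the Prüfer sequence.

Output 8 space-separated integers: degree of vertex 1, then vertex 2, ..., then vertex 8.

Answer: 2 1 1 1 2 3 1 3

Derivation:
p_1 = 8: count[8] becomes 1
p_2 = 8: count[8] becomes 2
p_3 = 5: count[5] becomes 1
p_4 = 1: count[1] becomes 1
p_5 = 6: count[6] becomes 1
p_6 = 6: count[6] becomes 2
Degrees (1 + count): deg[1]=1+1=2, deg[2]=1+0=1, deg[3]=1+0=1, deg[4]=1+0=1, deg[5]=1+1=2, deg[6]=1+2=3, deg[7]=1+0=1, deg[8]=1+2=3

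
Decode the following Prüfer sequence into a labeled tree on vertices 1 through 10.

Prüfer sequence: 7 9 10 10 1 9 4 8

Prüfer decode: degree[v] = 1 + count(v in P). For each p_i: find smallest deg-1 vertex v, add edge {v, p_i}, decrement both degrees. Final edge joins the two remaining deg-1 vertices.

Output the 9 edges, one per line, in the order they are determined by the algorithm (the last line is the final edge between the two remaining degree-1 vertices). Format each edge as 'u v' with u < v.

Initial degrees: {1:2, 2:1, 3:1, 4:2, 5:1, 6:1, 7:2, 8:2, 9:3, 10:3}
Step 1: smallest deg-1 vertex = 2, p_1 = 7. Add edge {2,7}. Now deg[2]=0, deg[7]=1.
Step 2: smallest deg-1 vertex = 3, p_2 = 9. Add edge {3,9}. Now deg[3]=0, deg[9]=2.
Step 3: smallest deg-1 vertex = 5, p_3 = 10. Add edge {5,10}. Now deg[5]=0, deg[10]=2.
Step 4: smallest deg-1 vertex = 6, p_4 = 10. Add edge {6,10}. Now deg[6]=0, deg[10]=1.
Step 5: smallest deg-1 vertex = 7, p_5 = 1. Add edge {1,7}. Now deg[7]=0, deg[1]=1.
Step 6: smallest deg-1 vertex = 1, p_6 = 9. Add edge {1,9}. Now deg[1]=0, deg[9]=1.
Step 7: smallest deg-1 vertex = 9, p_7 = 4. Add edge {4,9}. Now deg[9]=0, deg[4]=1.
Step 8: smallest deg-1 vertex = 4, p_8 = 8. Add edge {4,8}. Now deg[4]=0, deg[8]=1.
Final: two remaining deg-1 vertices are 8, 10. Add edge {8,10}.

Answer: 2 7
3 9
5 10
6 10
1 7
1 9
4 9
4 8
8 10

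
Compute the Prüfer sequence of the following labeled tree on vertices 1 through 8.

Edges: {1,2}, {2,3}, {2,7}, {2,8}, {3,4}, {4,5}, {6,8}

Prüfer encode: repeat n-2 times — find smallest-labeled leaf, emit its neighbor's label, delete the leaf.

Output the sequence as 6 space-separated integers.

Answer: 2 4 3 2 8 2

Derivation:
Step 1: leaves = {1,5,6,7}. Remove smallest leaf 1, emit neighbor 2.
Step 2: leaves = {5,6,7}. Remove smallest leaf 5, emit neighbor 4.
Step 3: leaves = {4,6,7}. Remove smallest leaf 4, emit neighbor 3.
Step 4: leaves = {3,6,7}. Remove smallest leaf 3, emit neighbor 2.
Step 5: leaves = {6,7}. Remove smallest leaf 6, emit neighbor 8.
Step 6: leaves = {7,8}. Remove smallest leaf 7, emit neighbor 2.
Done: 2 vertices remain (2, 8). Sequence = [2 4 3 2 8 2]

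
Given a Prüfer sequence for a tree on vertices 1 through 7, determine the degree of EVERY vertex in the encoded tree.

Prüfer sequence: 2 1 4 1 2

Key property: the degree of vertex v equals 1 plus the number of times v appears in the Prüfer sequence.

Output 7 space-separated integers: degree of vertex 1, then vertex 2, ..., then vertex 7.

Answer: 3 3 1 2 1 1 1

Derivation:
p_1 = 2: count[2] becomes 1
p_2 = 1: count[1] becomes 1
p_3 = 4: count[4] becomes 1
p_4 = 1: count[1] becomes 2
p_5 = 2: count[2] becomes 2
Degrees (1 + count): deg[1]=1+2=3, deg[2]=1+2=3, deg[3]=1+0=1, deg[4]=1+1=2, deg[5]=1+0=1, deg[6]=1+0=1, deg[7]=1+0=1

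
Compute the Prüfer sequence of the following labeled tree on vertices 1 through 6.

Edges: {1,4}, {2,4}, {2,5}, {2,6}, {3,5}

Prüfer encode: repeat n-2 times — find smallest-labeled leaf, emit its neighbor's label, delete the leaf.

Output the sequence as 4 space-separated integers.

Step 1: leaves = {1,3,6}. Remove smallest leaf 1, emit neighbor 4.
Step 2: leaves = {3,4,6}. Remove smallest leaf 3, emit neighbor 5.
Step 3: leaves = {4,5,6}. Remove smallest leaf 4, emit neighbor 2.
Step 4: leaves = {5,6}. Remove smallest leaf 5, emit neighbor 2.
Done: 2 vertices remain (2, 6). Sequence = [4 5 2 2]

Answer: 4 5 2 2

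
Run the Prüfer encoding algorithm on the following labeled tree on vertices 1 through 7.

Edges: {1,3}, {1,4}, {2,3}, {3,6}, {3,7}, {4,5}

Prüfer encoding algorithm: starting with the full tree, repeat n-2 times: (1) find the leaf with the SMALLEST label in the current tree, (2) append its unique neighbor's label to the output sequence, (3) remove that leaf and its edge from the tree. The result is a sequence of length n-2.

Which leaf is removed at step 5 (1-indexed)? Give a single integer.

Answer: 6

Derivation:
Step 1: current leaves = {2,5,6,7}. Remove leaf 2 (neighbor: 3).
Step 2: current leaves = {5,6,7}. Remove leaf 5 (neighbor: 4).
Step 3: current leaves = {4,6,7}. Remove leaf 4 (neighbor: 1).
Step 4: current leaves = {1,6,7}. Remove leaf 1 (neighbor: 3).
Step 5: current leaves = {6,7}. Remove leaf 6 (neighbor: 3).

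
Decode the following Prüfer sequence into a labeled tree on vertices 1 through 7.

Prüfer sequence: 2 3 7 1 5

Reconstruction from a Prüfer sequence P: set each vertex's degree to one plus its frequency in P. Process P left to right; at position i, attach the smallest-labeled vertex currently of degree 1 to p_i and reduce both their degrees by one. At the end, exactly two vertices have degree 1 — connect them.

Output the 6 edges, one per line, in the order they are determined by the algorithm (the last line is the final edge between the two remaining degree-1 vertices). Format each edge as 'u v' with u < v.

Answer: 2 4
2 3
3 7
1 6
1 5
5 7

Derivation:
Initial degrees: {1:2, 2:2, 3:2, 4:1, 5:2, 6:1, 7:2}
Step 1: smallest deg-1 vertex = 4, p_1 = 2. Add edge {2,4}. Now deg[4]=0, deg[2]=1.
Step 2: smallest deg-1 vertex = 2, p_2 = 3. Add edge {2,3}. Now deg[2]=0, deg[3]=1.
Step 3: smallest deg-1 vertex = 3, p_3 = 7. Add edge {3,7}. Now deg[3]=0, deg[7]=1.
Step 4: smallest deg-1 vertex = 6, p_4 = 1. Add edge {1,6}. Now deg[6]=0, deg[1]=1.
Step 5: smallest deg-1 vertex = 1, p_5 = 5. Add edge {1,5}. Now deg[1]=0, deg[5]=1.
Final: two remaining deg-1 vertices are 5, 7. Add edge {5,7}.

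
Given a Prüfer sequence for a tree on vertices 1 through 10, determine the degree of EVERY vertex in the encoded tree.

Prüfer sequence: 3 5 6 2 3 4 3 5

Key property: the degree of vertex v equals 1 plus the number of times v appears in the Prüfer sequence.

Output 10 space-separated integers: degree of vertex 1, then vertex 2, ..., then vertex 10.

Answer: 1 2 4 2 3 2 1 1 1 1

Derivation:
p_1 = 3: count[3] becomes 1
p_2 = 5: count[5] becomes 1
p_3 = 6: count[6] becomes 1
p_4 = 2: count[2] becomes 1
p_5 = 3: count[3] becomes 2
p_6 = 4: count[4] becomes 1
p_7 = 3: count[3] becomes 3
p_8 = 5: count[5] becomes 2
Degrees (1 + count): deg[1]=1+0=1, deg[2]=1+1=2, deg[3]=1+3=4, deg[4]=1+1=2, deg[5]=1+2=3, deg[6]=1+1=2, deg[7]=1+0=1, deg[8]=1+0=1, deg[9]=1+0=1, deg[10]=1+0=1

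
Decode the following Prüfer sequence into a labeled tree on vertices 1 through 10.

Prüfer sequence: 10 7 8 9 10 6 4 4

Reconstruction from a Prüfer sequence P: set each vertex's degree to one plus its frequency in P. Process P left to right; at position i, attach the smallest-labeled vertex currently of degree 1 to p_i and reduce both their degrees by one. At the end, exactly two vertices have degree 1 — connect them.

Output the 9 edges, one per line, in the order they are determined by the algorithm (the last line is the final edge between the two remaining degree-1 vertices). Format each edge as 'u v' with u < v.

Answer: 1 10
2 7
3 8
5 9
7 10
6 8
4 6
4 9
4 10

Derivation:
Initial degrees: {1:1, 2:1, 3:1, 4:3, 5:1, 6:2, 7:2, 8:2, 9:2, 10:3}
Step 1: smallest deg-1 vertex = 1, p_1 = 10. Add edge {1,10}. Now deg[1]=0, deg[10]=2.
Step 2: smallest deg-1 vertex = 2, p_2 = 7. Add edge {2,7}. Now deg[2]=0, deg[7]=1.
Step 3: smallest deg-1 vertex = 3, p_3 = 8. Add edge {3,8}. Now deg[3]=0, deg[8]=1.
Step 4: smallest deg-1 vertex = 5, p_4 = 9. Add edge {5,9}. Now deg[5]=0, deg[9]=1.
Step 5: smallest deg-1 vertex = 7, p_5 = 10. Add edge {7,10}. Now deg[7]=0, deg[10]=1.
Step 6: smallest deg-1 vertex = 8, p_6 = 6. Add edge {6,8}. Now deg[8]=0, deg[6]=1.
Step 7: smallest deg-1 vertex = 6, p_7 = 4. Add edge {4,6}. Now deg[6]=0, deg[4]=2.
Step 8: smallest deg-1 vertex = 9, p_8 = 4. Add edge {4,9}. Now deg[9]=0, deg[4]=1.
Final: two remaining deg-1 vertices are 4, 10. Add edge {4,10}.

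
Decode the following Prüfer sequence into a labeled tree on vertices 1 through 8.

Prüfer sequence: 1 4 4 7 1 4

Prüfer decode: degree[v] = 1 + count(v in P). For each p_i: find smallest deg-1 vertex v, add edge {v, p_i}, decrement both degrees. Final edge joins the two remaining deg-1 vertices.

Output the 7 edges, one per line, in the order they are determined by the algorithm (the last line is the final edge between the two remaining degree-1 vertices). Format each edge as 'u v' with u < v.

Answer: 1 2
3 4
4 5
6 7
1 7
1 4
4 8

Derivation:
Initial degrees: {1:3, 2:1, 3:1, 4:4, 5:1, 6:1, 7:2, 8:1}
Step 1: smallest deg-1 vertex = 2, p_1 = 1. Add edge {1,2}. Now deg[2]=0, deg[1]=2.
Step 2: smallest deg-1 vertex = 3, p_2 = 4. Add edge {3,4}. Now deg[3]=0, deg[4]=3.
Step 3: smallest deg-1 vertex = 5, p_3 = 4. Add edge {4,5}. Now deg[5]=0, deg[4]=2.
Step 4: smallest deg-1 vertex = 6, p_4 = 7. Add edge {6,7}. Now deg[6]=0, deg[7]=1.
Step 5: smallest deg-1 vertex = 7, p_5 = 1. Add edge {1,7}. Now deg[7]=0, deg[1]=1.
Step 6: smallest deg-1 vertex = 1, p_6 = 4. Add edge {1,4}. Now deg[1]=0, deg[4]=1.
Final: two remaining deg-1 vertices are 4, 8. Add edge {4,8}.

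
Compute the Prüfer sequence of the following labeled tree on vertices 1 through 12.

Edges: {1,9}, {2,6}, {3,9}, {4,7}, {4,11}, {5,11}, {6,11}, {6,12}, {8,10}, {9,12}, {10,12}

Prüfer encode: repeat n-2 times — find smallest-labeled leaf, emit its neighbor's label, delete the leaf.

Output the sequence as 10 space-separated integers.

Step 1: leaves = {1,2,3,5,7,8}. Remove smallest leaf 1, emit neighbor 9.
Step 2: leaves = {2,3,5,7,8}. Remove smallest leaf 2, emit neighbor 6.
Step 3: leaves = {3,5,7,8}. Remove smallest leaf 3, emit neighbor 9.
Step 4: leaves = {5,7,8,9}. Remove smallest leaf 5, emit neighbor 11.
Step 5: leaves = {7,8,9}. Remove smallest leaf 7, emit neighbor 4.
Step 6: leaves = {4,8,9}. Remove smallest leaf 4, emit neighbor 11.
Step 7: leaves = {8,9,11}. Remove smallest leaf 8, emit neighbor 10.
Step 8: leaves = {9,10,11}. Remove smallest leaf 9, emit neighbor 12.
Step 9: leaves = {10,11}. Remove smallest leaf 10, emit neighbor 12.
Step 10: leaves = {11,12}. Remove smallest leaf 11, emit neighbor 6.
Done: 2 vertices remain (6, 12). Sequence = [9 6 9 11 4 11 10 12 12 6]

Answer: 9 6 9 11 4 11 10 12 12 6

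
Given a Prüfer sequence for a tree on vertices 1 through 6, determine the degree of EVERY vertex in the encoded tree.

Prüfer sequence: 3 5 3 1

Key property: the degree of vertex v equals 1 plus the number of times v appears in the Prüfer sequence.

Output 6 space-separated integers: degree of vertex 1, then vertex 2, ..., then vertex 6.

p_1 = 3: count[3] becomes 1
p_2 = 5: count[5] becomes 1
p_3 = 3: count[3] becomes 2
p_4 = 1: count[1] becomes 1
Degrees (1 + count): deg[1]=1+1=2, deg[2]=1+0=1, deg[3]=1+2=3, deg[4]=1+0=1, deg[5]=1+1=2, deg[6]=1+0=1

Answer: 2 1 3 1 2 1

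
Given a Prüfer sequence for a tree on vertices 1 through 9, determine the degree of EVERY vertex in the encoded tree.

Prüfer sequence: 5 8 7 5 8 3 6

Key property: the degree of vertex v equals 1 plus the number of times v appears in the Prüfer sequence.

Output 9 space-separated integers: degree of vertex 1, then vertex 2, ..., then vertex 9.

p_1 = 5: count[5] becomes 1
p_2 = 8: count[8] becomes 1
p_3 = 7: count[7] becomes 1
p_4 = 5: count[5] becomes 2
p_5 = 8: count[8] becomes 2
p_6 = 3: count[3] becomes 1
p_7 = 6: count[6] becomes 1
Degrees (1 + count): deg[1]=1+0=1, deg[2]=1+0=1, deg[3]=1+1=2, deg[4]=1+0=1, deg[5]=1+2=3, deg[6]=1+1=2, deg[7]=1+1=2, deg[8]=1+2=3, deg[9]=1+0=1

Answer: 1 1 2 1 3 2 2 3 1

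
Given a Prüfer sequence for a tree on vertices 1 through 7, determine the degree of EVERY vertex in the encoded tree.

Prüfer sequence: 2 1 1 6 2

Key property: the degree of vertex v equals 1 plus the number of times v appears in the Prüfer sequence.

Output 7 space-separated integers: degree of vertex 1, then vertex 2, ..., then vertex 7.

Answer: 3 3 1 1 1 2 1

Derivation:
p_1 = 2: count[2] becomes 1
p_2 = 1: count[1] becomes 1
p_3 = 1: count[1] becomes 2
p_4 = 6: count[6] becomes 1
p_5 = 2: count[2] becomes 2
Degrees (1 + count): deg[1]=1+2=3, deg[2]=1+2=3, deg[3]=1+0=1, deg[4]=1+0=1, deg[5]=1+0=1, deg[6]=1+1=2, deg[7]=1+0=1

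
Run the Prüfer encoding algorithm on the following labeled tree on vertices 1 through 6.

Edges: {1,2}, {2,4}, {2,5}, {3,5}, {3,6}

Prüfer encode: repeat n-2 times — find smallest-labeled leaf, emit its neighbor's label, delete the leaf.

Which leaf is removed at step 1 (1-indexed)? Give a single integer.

Answer: 1

Derivation:
Step 1: current leaves = {1,4,6}. Remove leaf 1 (neighbor: 2).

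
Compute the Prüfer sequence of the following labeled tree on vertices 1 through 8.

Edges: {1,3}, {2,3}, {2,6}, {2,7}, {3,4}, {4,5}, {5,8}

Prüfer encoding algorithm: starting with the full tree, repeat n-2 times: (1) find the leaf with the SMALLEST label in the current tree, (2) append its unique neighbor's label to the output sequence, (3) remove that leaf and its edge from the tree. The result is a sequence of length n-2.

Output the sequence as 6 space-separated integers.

Step 1: leaves = {1,6,7,8}. Remove smallest leaf 1, emit neighbor 3.
Step 2: leaves = {6,7,8}. Remove smallest leaf 6, emit neighbor 2.
Step 3: leaves = {7,8}. Remove smallest leaf 7, emit neighbor 2.
Step 4: leaves = {2,8}. Remove smallest leaf 2, emit neighbor 3.
Step 5: leaves = {3,8}. Remove smallest leaf 3, emit neighbor 4.
Step 6: leaves = {4,8}. Remove smallest leaf 4, emit neighbor 5.
Done: 2 vertices remain (5, 8). Sequence = [3 2 2 3 4 5]

Answer: 3 2 2 3 4 5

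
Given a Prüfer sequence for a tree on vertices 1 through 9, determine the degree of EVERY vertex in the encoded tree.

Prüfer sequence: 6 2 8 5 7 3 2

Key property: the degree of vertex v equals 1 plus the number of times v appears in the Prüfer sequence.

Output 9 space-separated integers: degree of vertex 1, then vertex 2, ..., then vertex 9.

Answer: 1 3 2 1 2 2 2 2 1

Derivation:
p_1 = 6: count[6] becomes 1
p_2 = 2: count[2] becomes 1
p_3 = 8: count[8] becomes 1
p_4 = 5: count[5] becomes 1
p_5 = 7: count[7] becomes 1
p_6 = 3: count[3] becomes 1
p_7 = 2: count[2] becomes 2
Degrees (1 + count): deg[1]=1+0=1, deg[2]=1+2=3, deg[3]=1+1=2, deg[4]=1+0=1, deg[5]=1+1=2, deg[6]=1+1=2, deg[7]=1+1=2, deg[8]=1+1=2, deg[9]=1+0=1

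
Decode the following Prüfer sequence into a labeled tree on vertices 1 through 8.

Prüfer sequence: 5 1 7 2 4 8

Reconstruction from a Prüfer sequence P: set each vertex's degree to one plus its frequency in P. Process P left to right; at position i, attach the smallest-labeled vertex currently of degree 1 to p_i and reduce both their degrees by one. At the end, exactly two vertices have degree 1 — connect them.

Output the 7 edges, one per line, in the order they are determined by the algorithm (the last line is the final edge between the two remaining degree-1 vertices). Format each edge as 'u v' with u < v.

Answer: 3 5
1 5
1 7
2 6
2 4
4 8
7 8

Derivation:
Initial degrees: {1:2, 2:2, 3:1, 4:2, 5:2, 6:1, 7:2, 8:2}
Step 1: smallest deg-1 vertex = 3, p_1 = 5. Add edge {3,5}. Now deg[3]=0, deg[5]=1.
Step 2: smallest deg-1 vertex = 5, p_2 = 1. Add edge {1,5}. Now deg[5]=0, deg[1]=1.
Step 3: smallest deg-1 vertex = 1, p_3 = 7. Add edge {1,7}. Now deg[1]=0, deg[7]=1.
Step 4: smallest deg-1 vertex = 6, p_4 = 2. Add edge {2,6}. Now deg[6]=0, deg[2]=1.
Step 5: smallest deg-1 vertex = 2, p_5 = 4. Add edge {2,4}. Now deg[2]=0, deg[4]=1.
Step 6: smallest deg-1 vertex = 4, p_6 = 8. Add edge {4,8}. Now deg[4]=0, deg[8]=1.
Final: two remaining deg-1 vertices are 7, 8. Add edge {7,8}.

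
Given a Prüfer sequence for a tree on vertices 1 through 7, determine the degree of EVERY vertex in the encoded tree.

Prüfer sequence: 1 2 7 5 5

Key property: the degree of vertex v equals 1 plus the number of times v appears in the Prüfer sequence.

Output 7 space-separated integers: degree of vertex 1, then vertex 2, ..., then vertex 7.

p_1 = 1: count[1] becomes 1
p_2 = 2: count[2] becomes 1
p_3 = 7: count[7] becomes 1
p_4 = 5: count[5] becomes 1
p_5 = 5: count[5] becomes 2
Degrees (1 + count): deg[1]=1+1=2, deg[2]=1+1=2, deg[3]=1+0=1, deg[4]=1+0=1, deg[5]=1+2=3, deg[6]=1+0=1, deg[7]=1+1=2

Answer: 2 2 1 1 3 1 2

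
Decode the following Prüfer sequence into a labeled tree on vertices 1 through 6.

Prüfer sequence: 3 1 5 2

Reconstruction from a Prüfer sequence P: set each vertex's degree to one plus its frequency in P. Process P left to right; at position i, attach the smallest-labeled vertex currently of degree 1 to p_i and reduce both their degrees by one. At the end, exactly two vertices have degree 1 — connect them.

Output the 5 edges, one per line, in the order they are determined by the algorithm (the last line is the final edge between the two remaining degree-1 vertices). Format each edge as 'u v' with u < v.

Initial degrees: {1:2, 2:2, 3:2, 4:1, 5:2, 6:1}
Step 1: smallest deg-1 vertex = 4, p_1 = 3. Add edge {3,4}. Now deg[4]=0, deg[3]=1.
Step 2: smallest deg-1 vertex = 3, p_2 = 1. Add edge {1,3}. Now deg[3]=0, deg[1]=1.
Step 3: smallest deg-1 vertex = 1, p_3 = 5. Add edge {1,5}. Now deg[1]=0, deg[5]=1.
Step 4: smallest deg-1 vertex = 5, p_4 = 2. Add edge {2,5}. Now deg[5]=0, deg[2]=1.
Final: two remaining deg-1 vertices are 2, 6. Add edge {2,6}.

Answer: 3 4
1 3
1 5
2 5
2 6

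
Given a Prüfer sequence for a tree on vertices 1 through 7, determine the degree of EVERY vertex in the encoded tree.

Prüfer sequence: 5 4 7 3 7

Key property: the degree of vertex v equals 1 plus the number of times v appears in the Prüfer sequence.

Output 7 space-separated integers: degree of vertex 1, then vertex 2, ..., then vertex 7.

p_1 = 5: count[5] becomes 1
p_2 = 4: count[4] becomes 1
p_3 = 7: count[7] becomes 1
p_4 = 3: count[3] becomes 1
p_5 = 7: count[7] becomes 2
Degrees (1 + count): deg[1]=1+0=1, deg[2]=1+0=1, deg[3]=1+1=2, deg[4]=1+1=2, deg[5]=1+1=2, deg[6]=1+0=1, deg[7]=1+2=3

Answer: 1 1 2 2 2 1 3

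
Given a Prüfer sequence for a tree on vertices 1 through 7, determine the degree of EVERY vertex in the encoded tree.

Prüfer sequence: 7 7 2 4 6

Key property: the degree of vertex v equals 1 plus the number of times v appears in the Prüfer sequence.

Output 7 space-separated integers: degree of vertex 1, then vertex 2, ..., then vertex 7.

p_1 = 7: count[7] becomes 1
p_2 = 7: count[7] becomes 2
p_3 = 2: count[2] becomes 1
p_4 = 4: count[4] becomes 1
p_5 = 6: count[6] becomes 1
Degrees (1 + count): deg[1]=1+0=1, deg[2]=1+1=2, deg[3]=1+0=1, deg[4]=1+1=2, deg[5]=1+0=1, deg[6]=1+1=2, deg[7]=1+2=3

Answer: 1 2 1 2 1 2 3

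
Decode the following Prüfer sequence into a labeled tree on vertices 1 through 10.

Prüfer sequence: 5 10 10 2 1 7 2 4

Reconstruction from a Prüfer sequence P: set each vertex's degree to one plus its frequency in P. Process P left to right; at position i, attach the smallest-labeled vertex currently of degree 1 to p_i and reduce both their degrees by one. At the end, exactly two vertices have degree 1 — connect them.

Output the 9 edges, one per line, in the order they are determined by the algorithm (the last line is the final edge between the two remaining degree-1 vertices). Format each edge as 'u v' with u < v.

Answer: 3 5
5 10
6 10
2 8
1 9
1 7
2 7
2 4
4 10

Derivation:
Initial degrees: {1:2, 2:3, 3:1, 4:2, 5:2, 6:1, 7:2, 8:1, 9:1, 10:3}
Step 1: smallest deg-1 vertex = 3, p_1 = 5. Add edge {3,5}. Now deg[3]=0, deg[5]=1.
Step 2: smallest deg-1 vertex = 5, p_2 = 10. Add edge {5,10}. Now deg[5]=0, deg[10]=2.
Step 3: smallest deg-1 vertex = 6, p_3 = 10. Add edge {6,10}. Now deg[6]=0, deg[10]=1.
Step 4: smallest deg-1 vertex = 8, p_4 = 2. Add edge {2,8}. Now deg[8]=0, deg[2]=2.
Step 5: smallest deg-1 vertex = 9, p_5 = 1. Add edge {1,9}. Now deg[9]=0, deg[1]=1.
Step 6: smallest deg-1 vertex = 1, p_6 = 7. Add edge {1,7}. Now deg[1]=0, deg[7]=1.
Step 7: smallest deg-1 vertex = 7, p_7 = 2. Add edge {2,7}. Now deg[7]=0, deg[2]=1.
Step 8: smallest deg-1 vertex = 2, p_8 = 4. Add edge {2,4}. Now deg[2]=0, deg[4]=1.
Final: two remaining deg-1 vertices are 4, 10. Add edge {4,10}.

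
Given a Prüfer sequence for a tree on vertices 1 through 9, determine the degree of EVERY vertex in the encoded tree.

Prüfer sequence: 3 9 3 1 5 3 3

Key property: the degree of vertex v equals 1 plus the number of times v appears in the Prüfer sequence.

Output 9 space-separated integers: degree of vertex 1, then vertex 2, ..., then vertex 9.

Answer: 2 1 5 1 2 1 1 1 2

Derivation:
p_1 = 3: count[3] becomes 1
p_2 = 9: count[9] becomes 1
p_3 = 3: count[3] becomes 2
p_4 = 1: count[1] becomes 1
p_5 = 5: count[5] becomes 1
p_6 = 3: count[3] becomes 3
p_7 = 3: count[3] becomes 4
Degrees (1 + count): deg[1]=1+1=2, deg[2]=1+0=1, deg[3]=1+4=5, deg[4]=1+0=1, deg[5]=1+1=2, deg[6]=1+0=1, deg[7]=1+0=1, deg[8]=1+0=1, deg[9]=1+1=2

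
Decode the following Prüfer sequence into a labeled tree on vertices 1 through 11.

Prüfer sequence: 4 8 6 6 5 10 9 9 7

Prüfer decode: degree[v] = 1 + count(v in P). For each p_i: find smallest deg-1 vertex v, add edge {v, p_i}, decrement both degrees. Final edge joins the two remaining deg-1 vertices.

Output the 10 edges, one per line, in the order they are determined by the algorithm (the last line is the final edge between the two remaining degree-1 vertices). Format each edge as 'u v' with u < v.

Initial degrees: {1:1, 2:1, 3:1, 4:2, 5:2, 6:3, 7:2, 8:2, 9:3, 10:2, 11:1}
Step 1: smallest deg-1 vertex = 1, p_1 = 4. Add edge {1,4}. Now deg[1]=0, deg[4]=1.
Step 2: smallest deg-1 vertex = 2, p_2 = 8. Add edge {2,8}. Now deg[2]=0, deg[8]=1.
Step 3: smallest deg-1 vertex = 3, p_3 = 6. Add edge {3,6}. Now deg[3]=0, deg[6]=2.
Step 4: smallest deg-1 vertex = 4, p_4 = 6. Add edge {4,6}. Now deg[4]=0, deg[6]=1.
Step 5: smallest deg-1 vertex = 6, p_5 = 5. Add edge {5,6}. Now deg[6]=0, deg[5]=1.
Step 6: smallest deg-1 vertex = 5, p_6 = 10. Add edge {5,10}. Now deg[5]=0, deg[10]=1.
Step 7: smallest deg-1 vertex = 8, p_7 = 9. Add edge {8,9}. Now deg[8]=0, deg[9]=2.
Step 8: smallest deg-1 vertex = 10, p_8 = 9. Add edge {9,10}. Now deg[10]=0, deg[9]=1.
Step 9: smallest deg-1 vertex = 9, p_9 = 7. Add edge {7,9}. Now deg[9]=0, deg[7]=1.
Final: two remaining deg-1 vertices are 7, 11. Add edge {7,11}.

Answer: 1 4
2 8
3 6
4 6
5 6
5 10
8 9
9 10
7 9
7 11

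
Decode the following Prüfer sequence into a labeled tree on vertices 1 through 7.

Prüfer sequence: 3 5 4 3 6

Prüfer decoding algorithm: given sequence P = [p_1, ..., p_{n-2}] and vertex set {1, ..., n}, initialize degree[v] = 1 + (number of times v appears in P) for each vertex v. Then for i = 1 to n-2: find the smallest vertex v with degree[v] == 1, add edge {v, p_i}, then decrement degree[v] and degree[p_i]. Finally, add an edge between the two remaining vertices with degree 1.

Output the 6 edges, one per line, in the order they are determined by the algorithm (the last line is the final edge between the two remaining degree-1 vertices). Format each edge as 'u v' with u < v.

Initial degrees: {1:1, 2:1, 3:3, 4:2, 5:2, 6:2, 7:1}
Step 1: smallest deg-1 vertex = 1, p_1 = 3. Add edge {1,3}. Now deg[1]=0, deg[3]=2.
Step 2: smallest deg-1 vertex = 2, p_2 = 5. Add edge {2,5}. Now deg[2]=0, deg[5]=1.
Step 3: smallest deg-1 vertex = 5, p_3 = 4. Add edge {4,5}. Now deg[5]=0, deg[4]=1.
Step 4: smallest deg-1 vertex = 4, p_4 = 3. Add edge {3,4}. Now deg[4]=0, deg[3]=1.
Step 5: smallest deg-1 vertex = 3, p_5 = 6. Add edge {3,6}. Now deg[3]=0, deg[6]=1.
Final: two remaining deg-1 vertices are 6, 7. Add edge {6,7}.

Answer: 1 3
2 5
4 5
3 4
3 6
6 7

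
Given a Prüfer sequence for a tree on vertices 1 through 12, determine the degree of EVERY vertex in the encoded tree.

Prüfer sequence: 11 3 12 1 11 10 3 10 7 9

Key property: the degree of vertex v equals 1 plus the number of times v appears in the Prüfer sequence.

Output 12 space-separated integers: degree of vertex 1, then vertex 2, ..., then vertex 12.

p_1 = 11: count[11] becomes 1
p_2 = 3: count[3] becomes 1
p_3 = 12: count[12] becomes 1
p_4 = 1: count[1] becomes 1
p_5 = 11: count[11] becomes 2
p_6 = 10: count[10] becomes 1
p_7 = 3: count[3] becomes 2
p_8 = 10: count[10] becomes 2
p_9 = 7: count[7] becomes 1
p_10 = 9: count[9] becomes 1
Degrees (1 + count): deg[1]=1+1=2, deg[2]=1+0=1, deg[3]=1+2=3, deg[4]=1+0=1, deg[5]=1+0=1, deg[6]=1+0=1, deg[7]=1+1=2, deg[8]=1+0=1, deg[9]=1+1=2, deg[10]=1+2=3, deg[11]=1+2=3, deg[12]=1+1=2

Answer: 2 1 3 1 1 1 2 1 2 3 3 2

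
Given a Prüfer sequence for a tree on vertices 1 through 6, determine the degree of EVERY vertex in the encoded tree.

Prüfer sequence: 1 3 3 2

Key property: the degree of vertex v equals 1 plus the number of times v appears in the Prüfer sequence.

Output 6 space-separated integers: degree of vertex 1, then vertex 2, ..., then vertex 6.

Answer: 2 2 3 1 1 1

Derivation:
p_1 = 1: count[1] becomes 1
p_2 = 3: count[3] becomes 1
p_3 = 3: count[3] becomes 2
p_4 = 2: count[2] becomes 1
Degrees (1 + count): deg[1]=1+1=2, deg[2]=1+1=2, deg[3]=1+2=3, deg[4]=1+0=1, deg[5]=1+0=1, deg[6]=1+0=1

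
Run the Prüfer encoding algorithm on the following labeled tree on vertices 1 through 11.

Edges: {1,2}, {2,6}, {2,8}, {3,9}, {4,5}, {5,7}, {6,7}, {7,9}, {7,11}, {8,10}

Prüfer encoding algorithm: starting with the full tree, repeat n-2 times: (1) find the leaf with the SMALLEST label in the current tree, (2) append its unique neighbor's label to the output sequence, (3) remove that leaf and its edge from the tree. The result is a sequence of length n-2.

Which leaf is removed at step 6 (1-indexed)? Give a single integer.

Step 1: current leaves = {1,3,4,10,11}. Remove leaf 1 (neighbor: 2).
Step 2: current leaves = {3,4,10,11}. Remove leaf 3 (neighbor: 9).
Step 3: current leaves = {4,9,10,11}. Remove leaf 4 (neighbor: 5).
Step 4: current leaves = {5,9,10,11}. Remove leaf 5 (neighbor: 7).
Step 5: current leaves = {9,10,11}. Remove leaf 9 (neighbor: 7).
Step 6: current leaves = {10,11}. Remove leaf 10 (neighbor: 8).

Answer: 10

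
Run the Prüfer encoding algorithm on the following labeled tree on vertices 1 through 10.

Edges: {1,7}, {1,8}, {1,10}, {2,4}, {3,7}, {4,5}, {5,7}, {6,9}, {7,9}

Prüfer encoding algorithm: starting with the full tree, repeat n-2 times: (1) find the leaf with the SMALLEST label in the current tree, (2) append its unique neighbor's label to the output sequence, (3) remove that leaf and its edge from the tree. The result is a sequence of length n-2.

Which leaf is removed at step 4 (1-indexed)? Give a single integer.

Step 1: current leaves = {2,3,6,8,10}. Remove leaf 2 (neighbor: 4).
Step 2: current leaves = {3,4,6,8,10}. Remove leaf 3 (neighbor: 7).
Step 3: current leaves = {4,6,8,10}. Remove leaf 4 (neighbor: 5).
Step 4: current leaves = {5,6,8,10}. Remove leaf 5 (neighbor: 7).

Answer: 5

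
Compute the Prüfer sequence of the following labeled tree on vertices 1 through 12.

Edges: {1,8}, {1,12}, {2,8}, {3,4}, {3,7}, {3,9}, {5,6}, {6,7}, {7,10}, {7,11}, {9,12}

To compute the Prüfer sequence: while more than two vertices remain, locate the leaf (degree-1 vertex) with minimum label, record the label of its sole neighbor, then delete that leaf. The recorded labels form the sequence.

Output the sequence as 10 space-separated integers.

Step 1: leaves = {2,4,5,10,11}. Remove smallest leaf 2, emit neighbor 8.
Step 2: leaves = {4,5,8,10,11}. Remove smallest leaf 4, emit neighbor 3.
Step 3: leaves = {5,8,10,11}. Remove smallest leaf 5, emit neighbor 6.
Step 4: leaves = {6,8,10,11}. Remove smallest leaf 6, emit neighbor 7.
Step 5: leaves = {8,10,11}. Remove smallest leaf 8, emit neighbor 1.
Step 6: leaves = {1,10,11}. Remove smallest leaf 1, emit neighbor 12.
Step 7: leaves = {10,11,12}. Remove smallest leaf 10, emit neighbor 7.
Step 8: leaves = {11,12}. Remove smallest leaf 11, emit neighbor 7.
Step 9: leaves = {7,12}. Remove smallest leaf 7, emit neighbor 3.
Step 10: leaves = {3,12}. Remove smallest leaf 3, emit neighbor 9.
Done: 2 vertices remain (9, 12). Sequence = [8 3 6 7 1 12 7 7 3 9]

Answer: 8 3 6 7 1 12 7 7 3 9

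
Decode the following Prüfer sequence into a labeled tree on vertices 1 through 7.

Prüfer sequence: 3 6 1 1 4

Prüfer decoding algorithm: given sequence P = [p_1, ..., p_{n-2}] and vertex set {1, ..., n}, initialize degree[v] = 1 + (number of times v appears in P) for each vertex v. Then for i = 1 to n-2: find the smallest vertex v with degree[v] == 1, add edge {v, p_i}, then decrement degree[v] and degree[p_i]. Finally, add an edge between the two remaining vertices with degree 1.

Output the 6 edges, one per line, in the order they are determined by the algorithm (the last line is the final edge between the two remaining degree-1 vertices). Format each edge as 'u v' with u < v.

Answer: 2 3
3 6
1 5
1 6
1 4
4 7

Derivation:
Initial degrees: {1:3, 2:1, 3:2, 4:2, 5:1, 6:2, 7:1}
Step 1: smallest deg-1 vertex = 2, p_1 = 3. Add edge {2,3}. Now deg[2]=0, deg[3]=1.
Step 2: smallest deg-1 vertex = 3, p_2 = 6. Add edge {3,6}. Now deg[3]=0, deg[6]=1.
Step 3: smallest deg-1 vertex = 5, p_3 = 1. Add edge {1,5}. Now deg[5]=0, deg[1]=2.
Step 4: smallest deg-1 vertex = 6, p_4 = 1. Add edge {1,6}. Now deg[6]=0, deg[1]=1.
Step 5: smallest deg-1 vertex = 1, p_5 = 4. Add edge {1,4}. Now deg[1]=0, deg[4]=1.
Final: two remaining deg-1 vertices are 4, 7. Add edge {4,7}.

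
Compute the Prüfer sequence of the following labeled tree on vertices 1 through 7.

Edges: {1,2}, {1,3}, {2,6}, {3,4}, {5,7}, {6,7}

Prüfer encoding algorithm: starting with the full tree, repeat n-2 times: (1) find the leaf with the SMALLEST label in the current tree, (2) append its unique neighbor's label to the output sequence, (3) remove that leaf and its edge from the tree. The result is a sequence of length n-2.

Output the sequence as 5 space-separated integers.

Answer: 3 1 2 6 7

Derivation:
Step 1: leaves = {4,5}. Remove smallest leaf 4, emit neighbor 3.
Step 2: leaves = {3,5}. Remove smallest leaf 3, emit neighbor 1.
Step 3: leaves = {1,5}. Remove smallest leaf 1, emit neighbor 2.
Step 4: leaves = {2,5}. Remove smallest leaf 2, emit neighbor 6.
Step 5: leaves = {5,6}. Remove smallest leaf 5, emit neighbor 7.
Done: 2 vertices remain (6, 7). Sequence = [3 1 2 6 7]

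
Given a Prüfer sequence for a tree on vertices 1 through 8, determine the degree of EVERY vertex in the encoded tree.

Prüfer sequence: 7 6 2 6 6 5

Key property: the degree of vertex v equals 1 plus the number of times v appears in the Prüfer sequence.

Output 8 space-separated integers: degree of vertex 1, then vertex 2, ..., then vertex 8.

Answer: 1 2 1 1 2 4 2 1

Derivation:
p_1 = 7: count[7] becomes 1
p_2 = 6: count[6] becomes 1
p_3 = 2: count[2] becomes 1
p_4 = 6: count[6] becomes 2
p_5 = 6: count[6] becomes 3
p_6 = 5: count[5] becomes 1
Degrees (1 + count): deg[1]=1+0=1, deg[2]=1+1=2, deg[3]=1+0=1, deg[4]=1+0=1, deg[5]=1+1=2, deg[6]=1+3=4, deg[7]=1+1=2, deg[8]=1+0=1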